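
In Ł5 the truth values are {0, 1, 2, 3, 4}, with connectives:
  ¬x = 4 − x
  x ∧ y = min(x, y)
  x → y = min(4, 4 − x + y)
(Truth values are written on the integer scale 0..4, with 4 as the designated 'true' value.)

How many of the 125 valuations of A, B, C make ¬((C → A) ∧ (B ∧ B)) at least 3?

59

value 4: 29 assignments (counts)
value 3: 30 assignments (counts)
value 2: 28 assignments
value 1: 23 assignments
value 0: 15 assignments
So 59 of the 125 assignments meet the threshold.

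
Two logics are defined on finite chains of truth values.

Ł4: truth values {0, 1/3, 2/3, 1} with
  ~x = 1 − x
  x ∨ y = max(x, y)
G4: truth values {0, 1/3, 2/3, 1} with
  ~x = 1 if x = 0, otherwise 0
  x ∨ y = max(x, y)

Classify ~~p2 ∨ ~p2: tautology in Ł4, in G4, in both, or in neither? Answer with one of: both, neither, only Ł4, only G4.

In Ł4: at p2 = 1/3 the value is 2/3 — not a tautology.
In G4: every assignment gives 1 — tautology.

only G4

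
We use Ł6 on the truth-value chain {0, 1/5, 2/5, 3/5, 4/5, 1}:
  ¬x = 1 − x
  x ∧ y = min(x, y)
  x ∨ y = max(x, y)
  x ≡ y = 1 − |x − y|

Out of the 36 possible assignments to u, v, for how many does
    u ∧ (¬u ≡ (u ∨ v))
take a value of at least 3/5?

value 3/5: 5 assignments (counts)
value 2/5: 12 assignments
value 1/5: 7 assignments
value 0: 12 assignments
So 5 of the 36 assignments meet the threshold.

5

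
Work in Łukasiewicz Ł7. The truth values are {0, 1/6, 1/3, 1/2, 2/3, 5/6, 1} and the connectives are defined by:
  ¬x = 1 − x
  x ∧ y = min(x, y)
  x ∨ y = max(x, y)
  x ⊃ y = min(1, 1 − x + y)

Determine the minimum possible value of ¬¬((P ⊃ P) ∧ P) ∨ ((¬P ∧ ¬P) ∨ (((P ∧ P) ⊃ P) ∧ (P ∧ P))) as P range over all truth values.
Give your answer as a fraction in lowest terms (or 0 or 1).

1/2

Take P = 1/2:
P ⊃ P = 1/2 ⊃ 1/2 = 1
(P ⊃ P) ∧ P = 1 ∧ 1/2 = 1/2
¬((P ⊃ P) ∧ P) = ¬1/2 = 1/2
¬¬((P ⊃ P) ∧ P) = ¬1/2 = 1/2
¬P = ¬1/2 = 1/2
¬P = ¬1/2 = 1/2
¬P ∧ ¬P = 1/2 ∧ 1/2 = 1/2
P ∧ P = 1/2 ∧ 1/2 = 1/2
(P ∧ P) ⊃ P = 1/2 ⊃ 1/2 = 1
P ∧ P = 1/2 ∧ 1/2 = 1/2
((P ∧ P) ⊃ P) ∧ (P ∧ P) = 1 ∧ 1/2 = 1/2
(¬P ∧ ¬P) ∨ (((P ∧ P) ⊃ P) ∧ (P ∧ P)) = 1/2 ∨ 1/2 = 1/2
¬¬((P ⊃ P) ∧ P) ∨ ((¬P ∧ ¬P) ∨ (((P ∧ P) ⊃ P) ∧ (P ∧ P))) = 1/2 ∨ 1/2 = 1/2
No assignment yields a value below 1/2, so this is the minimum.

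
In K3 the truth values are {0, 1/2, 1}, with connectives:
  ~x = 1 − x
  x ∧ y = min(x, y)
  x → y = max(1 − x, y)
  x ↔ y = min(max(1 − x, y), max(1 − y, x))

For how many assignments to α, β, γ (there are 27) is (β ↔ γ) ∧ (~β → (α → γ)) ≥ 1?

value 1: 4 assignments (counts)
value 1/2: 16 assignments
value 0: 7 assignments
So 4 of the 27 assignments meet the threshold.

4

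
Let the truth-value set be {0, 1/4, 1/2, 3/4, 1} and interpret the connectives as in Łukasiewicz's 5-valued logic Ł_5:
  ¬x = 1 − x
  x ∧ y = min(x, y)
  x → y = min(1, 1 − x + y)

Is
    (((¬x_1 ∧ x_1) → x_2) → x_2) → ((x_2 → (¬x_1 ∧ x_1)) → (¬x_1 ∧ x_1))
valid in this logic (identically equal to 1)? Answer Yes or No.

Yes

At x_1 = 0, x_2 = 3/4, for instance:
¬x_1 = ¬0 = 1
¬x_1 ∧ x_1 = 1 ∧ 0 = 0
(¬x_1 ∧ x_1) → x_2 = 0 → 3/4 = 1
((¬x_1 ∧ x_1) → x_2) → x_2 = 1 → 3/4 = 3/4
x_2 → (¬x_1 ∧ x_1) = 3/4 → 0 = 1/4
(x_2 → (¬x_1 ∧ x_1)) → (¬x_1 ∧ x_1) = 1/4 → 0 = 3/4
(((¬x_1 ∧ x_1) → x_2) → x_2) → ((x_2 → (¬x_1 ∧ x_1)) → (¬x_1 ∧ x_1)) = 3/4 → 3/4 = 1
and checking the remaining 24 assignments likewise gives ≥ 1 in every case.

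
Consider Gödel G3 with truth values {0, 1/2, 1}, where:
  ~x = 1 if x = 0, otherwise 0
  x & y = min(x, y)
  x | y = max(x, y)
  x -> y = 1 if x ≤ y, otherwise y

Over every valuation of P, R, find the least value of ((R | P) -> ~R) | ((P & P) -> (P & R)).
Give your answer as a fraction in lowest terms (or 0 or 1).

1/2

Take P = 1, R = 1/2:
R | P = 1/2 | 1 = 1
~R = ~1/2 = 0
(R | P) -> ~R = 1 -> 0 = 0
P & P = 1 & 1 = 1
P & R = 1 & 1/2 = 1/2
(P & P) -> (P & R) = 1 -> 1/2 = 1/2
((R | P) -> ~R) | ((P & P) -> (P & R)) = 0 | 1/2 = 1/2
No assignment yields a value below 1/2, so this is the minimum.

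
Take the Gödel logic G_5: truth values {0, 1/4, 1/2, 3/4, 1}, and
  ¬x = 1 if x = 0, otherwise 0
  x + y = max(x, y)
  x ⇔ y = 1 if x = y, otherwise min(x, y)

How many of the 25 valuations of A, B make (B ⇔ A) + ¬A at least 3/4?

11

value 1: 9 assignments (counts)
value 3/4: 2 assignments (counts)
value 1/2: 4 assignments
value 1/4: 6 assignments
value 0: 4 assignments
So 11 of the 25 assignments meet the threshold.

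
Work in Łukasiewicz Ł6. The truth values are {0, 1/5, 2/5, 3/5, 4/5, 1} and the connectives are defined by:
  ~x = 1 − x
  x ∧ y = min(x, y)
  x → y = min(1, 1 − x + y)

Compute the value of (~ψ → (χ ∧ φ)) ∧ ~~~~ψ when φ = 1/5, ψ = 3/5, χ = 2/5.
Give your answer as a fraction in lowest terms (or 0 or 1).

3/5

~ψ = ~3/5 = 2/5
χ ∧ φ = 2/5 ∧ 1/5 = 1/5
~ψ → (χ ∧ φ) = 2/5 → 1/5 = 4/5
~ψ = ~3/5 = 2/5
~~ψ = ~2/5 = 3/5
~~~ψ = ~3/5 = 2/5
~~~~ψ = ~2/5 = 3/5
(~ψ → (χ ∧ φ)) ∧ ~~~~ψ = 4/5 ∧ 3/5 = 3/5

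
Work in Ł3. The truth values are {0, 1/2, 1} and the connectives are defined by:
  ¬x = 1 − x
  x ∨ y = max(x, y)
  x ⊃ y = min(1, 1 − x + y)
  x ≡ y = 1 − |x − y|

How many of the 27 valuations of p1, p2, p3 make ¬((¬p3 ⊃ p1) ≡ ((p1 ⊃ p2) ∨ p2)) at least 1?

6

value 1: 6 assignments (counts)
value 1/2: 10 assignments
value 0: 11 assignments
So 6 of the 27 assignments meet the threshold.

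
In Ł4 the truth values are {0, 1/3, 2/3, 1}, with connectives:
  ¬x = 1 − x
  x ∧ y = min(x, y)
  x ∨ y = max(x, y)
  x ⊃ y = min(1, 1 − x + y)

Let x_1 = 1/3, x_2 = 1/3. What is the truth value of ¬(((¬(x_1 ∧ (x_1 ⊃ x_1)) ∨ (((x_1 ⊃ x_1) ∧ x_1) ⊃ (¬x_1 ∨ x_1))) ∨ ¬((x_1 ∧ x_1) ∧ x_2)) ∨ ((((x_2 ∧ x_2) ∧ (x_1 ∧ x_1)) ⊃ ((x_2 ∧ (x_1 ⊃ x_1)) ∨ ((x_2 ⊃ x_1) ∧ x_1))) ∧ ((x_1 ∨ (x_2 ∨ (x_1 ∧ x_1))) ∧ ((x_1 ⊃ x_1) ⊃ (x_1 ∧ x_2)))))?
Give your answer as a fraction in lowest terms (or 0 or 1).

0

x_1 ⊃ x_1 = 1/3 ⊃ 1/3 = 1
x_1 ∧ (x_1 ⊃ x_1) = 1/3 ∧ 1 = 1/3
¬(x_1 ∧ (x_1 ⊃ x_1)) = ¬1/3 = 2/3
x_1 ⊃ x_1 = 1/3 ⊃ 1/3 = 1
(x_1 ⊃ x_1) ∧ x_1 = 1 ∧ 1/3 = 1/3
¬x_1 = ¬1/3 = 2/3
¬x_1 ∨ x_1 = 2/3 ∨ 1/3 = 2/3
((x_1 ⊃ x_1) ∧ x_1) ⊃ (¬x_1 ∨ x_1) = 1/3 ⊃ 2/3 = 1
¬(x_1 ∧ (x_1 ⊃ x_1)) ∨ (((x_1 ⊃ x_1) ∧ x_1) ⊃ (¬x_1 ∨ x_1)) = 2/3 ∨ 1 = 1
x_1 ∧ x_1 = 1/3 ∧ 1/3 = 1/3
(x_1 ∧ x_1) ∧ x_2 = 1/3 ∧ 1/3 = 1/3
¬((x_1 ∧ x_1) ∧ x_2) = ¬1/3 = 2/3
(¬(x_1 ∧ (x_1 ⊃ x_1)) ∨ (((x_1 ⊃ x_1) ∧ x_1) ⊃ (¬x_1 ∨ x_1))) ∨ ¬((x_1 ∧ x_1) ∧ x_2) = 1 ∨ 2/3 = 1
x_2 ∧ x_2 = 1/3 ∧ 1/3 = 1/3
x_1 ∧ x_1 = 1/3 ∧ 1/3 = 1/3
(x_2 ∧ x_2) ∧ (x_1 ∧ x_1) = 1/3 ∧ 1/3 = 1/3
x_1 ⊃ x_1 = 1/3 ⊃ 1/3 = 1
x_2 ∧ (x_1 ⊃ x_1) = 1/3 ∧ 1 = 1/3
x_2 ⊃ x_1 = 1/3 ⊃ 1/3 = 1
(x_2 ⊃ x_1) ∧ x_1 = 1 ∧ 1/3 = 1/3
(x_2 ∧ (x_1 ⊃ x_1)) ∨ ((x_2 ⊃ x_1) ∧ x_1) = 1/3 ∨ 1/3 = 1/3
((x_2 ∧ x_2) ∧ (x_1 ∧ x_1)) ⊃ ((x_2 ∧ (x_1 ⊃ x_1)) ∨ ((x_2 ⊃ x_1) ∧ x_1)) = 1/3 ⊃ 1/3 = 1
x_1 ∧ x_1 = 1/3 ∧ 1/3 = 1/3
x_2 ∨ (x_1 ∧ x_1) = 1/3 ∨ 1/3 = 1/3
x_1 ∨ (x_2 ∨ (x_1 ∧ x_1)) = 1/3 ∨ 1/3 = 1/3
x_1 ⊃ x_1 = 1/3 ⊃ 1/3 = 1
x_1 ∧ x_2 = 1/3 ∧ 1/3 = 1/3
(x_1 ⊃ x_1) ⊃ (x_1 ∧ x_2) = 1 ⊃ 1/3 = 1/3
(x_1 ∨ (x_2 ∨ (x_1 ∧ x_1))) ∧ ((x_1 ⊃ x_1) ⊃ (x_1 ∧ x_2)) = 1/3 ∧ 1/3 = 1/3
(((x_2 ∧ x_2) ∧ (x_1 ∧ x_1)) ⊃ ((x_2 ∧ (x_1 ⊃ x_1)) ∨ ((x_2 ⊃ x_1) ∧ x_1))) ∧ ((x_1 ∨ (x_2 ∨ (x_1 ∧ x_1))) ∧ ((x_1 ⊃ x_1) ⊃ (x_1 ∧ x_2))) = 1 ∧ 1/3 = 1/3
((¬(x_1 ∧ (x_1 ⊃ x_1)) ∨ (((x_1 ⊃ x_1) ∧ x_1) ⊃ (¬x_1 ∨ x_1))) ∨ ¬((x_1 ∧ x_1) ∧ x_2)) ∨ ((((x_2 ∧ x_2) ∧ (x_1 ∧ x_1)) ⊃ ((x_2 ∧ (x_1 ⊃ x_1)) ∨ ((x_2 ⊃ x_1) ∧ x_1))) ∧ ((x_1 ∨ (x_2 ∨ (x_1 ∧ x_1))) ∧ ((x_1 ⊃ x_1) ⊃ (x_1 ∧ x_2)))) = 1 ∨ 1/3 = 1
¬(((¬(x_1 ∧ (x_1 ⊃ x_1)) ∨ (((x_1 ⊃ x_1) ∧ x_1) ⊃ (¬x_1 ∨ x_1))) ∨ ¬((x_1 ∧ x_1) ∧ x_2)) ∨ ((((x_2 ∧ x_2) ∧ (x_1 ∧ x_1)) ⊃ ((x_2 ∧ (x_1 ⊃ x_1)) ∨ ((x_2 ⊃ x_1) ∧ x_1))) ∧ ((x_1 ∨ (x_2 ∨ (x_1 ∧ x_1))) ∧ ((x_1 ⊃ x_1) ⊃ (x_1 ∧ x_2))))) = ¬1 = 0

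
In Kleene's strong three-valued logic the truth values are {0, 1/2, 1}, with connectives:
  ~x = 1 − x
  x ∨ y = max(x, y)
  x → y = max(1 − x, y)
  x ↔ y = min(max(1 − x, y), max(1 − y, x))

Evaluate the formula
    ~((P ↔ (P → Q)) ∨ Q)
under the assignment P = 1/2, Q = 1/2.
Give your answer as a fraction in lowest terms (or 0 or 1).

P → Q = 1/2 → 1/2 = 1/2
P ↔ (P → Q) = 1/2 ↔ 1/2 = 1/2
(P ↔ (P → Q)) ∨ Q = 1/2 ∨ 1/2 = 1/2
~((P ↔ (P → Q)) ∨ Q) = ~1/2 = 1/2

1/2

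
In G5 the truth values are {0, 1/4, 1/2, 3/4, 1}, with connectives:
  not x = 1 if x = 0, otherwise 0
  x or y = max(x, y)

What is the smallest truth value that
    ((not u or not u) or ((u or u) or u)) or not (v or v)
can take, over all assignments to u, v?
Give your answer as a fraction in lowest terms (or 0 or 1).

Take u = 1/4, v = 1/4:
not u = not 1/4 = 0
not u = not 1/4 = 0
not u or not u = 0 or 0 = 0
u or u = 1/4 or 1/4 = 1/4
(u or u) or u = 1/4 or 1/4 = 1/4
(not u or not u) or ((u or u) or u) = 0 or 1/4 = 1/4
v or v = 1/4 or 1/4 = 1/4
not (v or v) = not 1/4 = 0
((not u or not u) or ((u or u) or u)) or not (v or v) = 1/4 or 0 = 1/4
No assignment yields a value below 1/4, so this is the minimum.

1/4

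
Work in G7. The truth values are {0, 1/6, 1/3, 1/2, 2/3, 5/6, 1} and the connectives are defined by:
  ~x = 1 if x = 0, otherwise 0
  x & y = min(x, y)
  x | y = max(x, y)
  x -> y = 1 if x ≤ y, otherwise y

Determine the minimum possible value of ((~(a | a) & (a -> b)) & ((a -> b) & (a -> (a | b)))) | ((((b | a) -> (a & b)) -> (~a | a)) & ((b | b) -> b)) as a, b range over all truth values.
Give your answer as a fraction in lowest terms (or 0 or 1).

Take a = 1/6, b = 1/6:
a | a = 1/6 | 1/6 = 1/6
~(a | a) = ~1/6 = 0
a -> b = 1/6 -> 1/6 = 1
~(a | a) & (a -> b) = 0 & 1 = 0
a -> b = 1/6 -> 1/6 = 1
a | b = 1/6 | 1/6 = 1/6
a -> (a | b) = 1/6 -> 1/6 = 1
(a -> b) & (a -> (a | b)) = 1 & 1 = 1
(~(a | a) & (a -> b)) & ((a -> b) & (a -> (a | b))) = 0 & 1 = 0
b | a = 1/6 | 1/6 = 1/6
a & b = 1/6 & 1/6 = 1/6
(b | a) -> (a & b) = 1/6 -> 1/6 = 1
~a = ~1/6 = 0
~a | a = 0 | 1/6 = 1/6
((b | a) -> (a & b)) -> (~a | a) = 1 -> 1/6 = 1/6
b | b = 1/6 | 1/6 = 1/6
(b | b) -> b = 1/6 -> 1/6 = 1
(((b | a) -> (a & b)) -> (~a | a)) & ((b | b) -> b) = 1/6 & 1 = 1/6
((~(a | a) & (a -> b)) & ((a -> b) & (a -> (a | b)))) | ((((b | a) -> (a & b)) -> (~a | a)) & ((b | b) -> b)) = 0 | 1/6 = 1/6
No assignment yields a value below 1/6, so this is the minimum.

1/6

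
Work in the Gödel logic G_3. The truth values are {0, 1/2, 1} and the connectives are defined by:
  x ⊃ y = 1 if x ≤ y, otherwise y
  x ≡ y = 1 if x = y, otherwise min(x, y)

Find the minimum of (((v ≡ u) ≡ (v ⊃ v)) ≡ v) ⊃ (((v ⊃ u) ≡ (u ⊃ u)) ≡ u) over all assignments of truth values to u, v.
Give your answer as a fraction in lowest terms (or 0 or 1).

Take u = 1/2, v = 0:
v ≡ u = 0 ≡ 1/2 = 0
v ⊃ v = 0 ⊃ 0 = 1
(v ≡ u) ≡ (v ⊃ v) = 0 ≡ 1 = 0
((v ≡ u) ≡ (v ⊃ v)) ≡ v = 0 ≡ 0 = 1
v ⊃ u = 0 ⊃ 1/2 = 1
u ⊃ u = 1/2 ⊃ 1/2 = 1
(v ⊃ u) ≡ (u ⊃ u) = 1 ≡ 1 = 1
((v ⊃ u) ≡ (u ⊃ u)) ≡ u = 1 ≡ 1/2 = 1/2
(((v ≡ u) ≡ (v ⊃ v)) ≡ v) ⊃ (((v ⊃ u) ≡ (u ⊃ u)) ≡ u) = 1 ⊃ 1/2 = 1/2
No assignment yields a value below 1/2, so this is the minimum.

1/2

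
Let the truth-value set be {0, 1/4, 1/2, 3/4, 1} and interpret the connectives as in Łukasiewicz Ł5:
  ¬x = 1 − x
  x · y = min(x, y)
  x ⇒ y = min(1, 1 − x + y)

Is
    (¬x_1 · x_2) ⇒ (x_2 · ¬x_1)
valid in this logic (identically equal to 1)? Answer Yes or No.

At x_1 = 1/2, x_2 = 0, for instance:
¬x_1 = ¬1/2 = 1/2
¬x_1 · x_2 = 1/2 · 0 = 0
x_2 · ¬x_1 = 0 · 1/2 = 0
(¬x_1 · x_2) ⇒ (x_2 · ¬x_1) = 0 ⇒ 0 = 1
and checking the remaining 24 assignments likewise gives ≥ 1 in every case.

Yes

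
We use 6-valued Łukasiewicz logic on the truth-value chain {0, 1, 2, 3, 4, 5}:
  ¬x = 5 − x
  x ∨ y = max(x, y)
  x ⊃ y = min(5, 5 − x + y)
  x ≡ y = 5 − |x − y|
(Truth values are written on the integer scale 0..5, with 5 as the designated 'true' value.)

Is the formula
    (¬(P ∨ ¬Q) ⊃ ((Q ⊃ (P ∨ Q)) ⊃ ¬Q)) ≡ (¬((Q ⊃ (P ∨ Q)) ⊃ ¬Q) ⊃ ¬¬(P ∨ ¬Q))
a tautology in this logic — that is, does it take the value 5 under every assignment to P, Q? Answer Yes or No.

At P = 0, Q = 2, for instance:
¬Q = ¬2 = 3
P ∨ ¬Q = 0 ∨ 3 = 3
¬(P ∨ ¬Q) = ¬3 = 2
P ∨ Q = 0 ∨ 2 = 2
Q ⊃ (P ∨ Q) = 2 ⊃ 2 = 5
¬Q = ¬2 = 3
(Q ⊃ (P ∨ Q)) ⊃ ¬Q = 5 ⊃ 3 = 3
¬(P ∨ ¬Q) ⊃ ((Q ⊃ (P ∨ Q)) ⊃ ¬Q) = 2 ⊃ 3 = 5
¬((Q ⊃ (P ∨ Q)) ⊃ ¬Q) = ¬3 = 2
¬¬(P ∨ ¬Q) = ¬2 = 3
¬((Q ⊃ (P ∨ Q)) ⊃ ¬Q) ⊃ ¬¬(P ∨ ¬Q) = 2 ⊃ 3 = 5
(¬(P ∨ ¬Q) ⊃ ((Q ⊃ (P ∨ Q)) ⊃ ¬Q)) ≡ (¬((Q ⊃ (P ∨ Q)) ⊃ ¬Q) ⊃ ¬¬(P ∨ ¬Q)) = 5 ≡ 5 = 5
and checking the remaining 35 assignments likewise gives ≥ 5 in every case.

Yes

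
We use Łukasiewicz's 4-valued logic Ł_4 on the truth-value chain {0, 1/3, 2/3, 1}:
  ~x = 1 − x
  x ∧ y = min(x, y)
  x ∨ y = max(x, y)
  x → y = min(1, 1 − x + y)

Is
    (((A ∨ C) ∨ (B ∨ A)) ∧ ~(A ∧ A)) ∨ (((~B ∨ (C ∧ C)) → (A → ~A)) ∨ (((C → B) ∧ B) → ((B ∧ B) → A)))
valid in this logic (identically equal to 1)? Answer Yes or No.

No

Counterexample: take A = 2/3, B = 1, C = 1.
A ∨ C = 2/3 ∨ 1 = 1
B ∨ A = 1 ∨ 2/3 = 1
(A ∨ C) ∨ (B ∨ A) = 1 ∨ 1 = 1
A ∧ A = 2/3 ∧ 2/3 = 2/3
~(A ∧ A) = ~2/3 = 1/3
((A ∨ C) ∨ (B ∨ A)) ∧ ~(A ∧ A) = 1 ∧ 1/3 = 1/3
~B = ~1 = 0
C ∧ C = 1 ∧ 1 = 1
~B ∨ (C ∧ C) = 0 ∨ 1 = 1
~A = ~2/3 = 1/3
A → ~A = 2/3 → 1/3 = 2/3
(~B ∨ (C ∧ C)) → (A → ~A) = 1 → 2/3 = 2/3
C → B = 1 → 1 = 1
(C → B) ∧ B = 1 ∧ 1 = 1
B ∧ B = 1 ∧ 1 = 1
(B ∧ B) → A = 1 → 2/3 = 2/3
((C → B) ∧ B) → ((B ∧ B) → A) = 1 → 2/3 = 2/3
((~B ∨ (C ∧ C)) → (A → ~A)) ∨ (((C → B) ∧ B) → ((B ∧ B) → A)) = 2/3 ∨ 2/3 = 2/3
(((A ∨ C) ∨ (B ∨ A)) ∧ ~(A ∧ A)) ∨ (((~B ∨ (C ∧ C)) → (A → ~A)) ∨ (((C → B) ∧ B) → ((B ∧ B) → A))) = 1/3 ∨ 2/3 = 2/3
This gives 2/3 ≠ 1.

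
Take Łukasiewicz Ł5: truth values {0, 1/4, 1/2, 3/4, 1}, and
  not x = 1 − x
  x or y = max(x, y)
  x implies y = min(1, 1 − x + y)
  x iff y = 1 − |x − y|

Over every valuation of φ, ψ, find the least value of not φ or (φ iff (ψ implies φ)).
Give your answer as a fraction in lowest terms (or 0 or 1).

Take φ = 1/2, ψ = 0:
not φ = not 1/2 = 1/2
ψ implies φ = 0 implies 1/2 = 1
φ iff (ψ implies φ) = 1/2 iff 1 = 1/2
not φ or (φ iff (ψ implies φ)) = 1/2 or 1/2 = 1/2
No assignment yields a value below 1/2, so this is the minimum.

1/2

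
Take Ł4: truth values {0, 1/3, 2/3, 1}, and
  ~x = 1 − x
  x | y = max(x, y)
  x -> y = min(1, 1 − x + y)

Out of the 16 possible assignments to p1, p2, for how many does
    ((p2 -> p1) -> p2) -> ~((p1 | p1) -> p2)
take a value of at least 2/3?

p1 = 0, p2 = 0 ↦ 1  ≥
p1 = 0, p2 = 1/3 ↦ 1/3  <
p1 = 0, p2 = 2/3 ↦ 0  <
p1 = 0, p2 = 1 ↦ 0  <
p1 = 1/3, p2 = 0 ↦ 1  ≥
p1 = 1/3, p2 = 1/3 ↦ 2/3  ≥
p1 = 1/3, p2 = 2/3 ↦ 0  <
p1 = 1/3, p2 = 1 ↦ 0  <
p1 = 2/3, p2 = 0 ↦ 1  ≥
p1 = 2/3, p2 = 1/3 ↦ 1  ≥
p1 = 2/3, p2 = 2/3 ↦ 1/3  <
p1 = 2/3, p2 = 1 ↦ 0  <
p1 = 1, p2 = 0 ↦ 1  ≥
p1 = 1, p2 = 1/3 ↦ 1  ≥
p1 = 1, p2 = 2/3 ↦ 2/3  ≥
p1 = 1, p2 = 1 ↦ 0  <
So 8 of the 16 assignments meet the threshold.

8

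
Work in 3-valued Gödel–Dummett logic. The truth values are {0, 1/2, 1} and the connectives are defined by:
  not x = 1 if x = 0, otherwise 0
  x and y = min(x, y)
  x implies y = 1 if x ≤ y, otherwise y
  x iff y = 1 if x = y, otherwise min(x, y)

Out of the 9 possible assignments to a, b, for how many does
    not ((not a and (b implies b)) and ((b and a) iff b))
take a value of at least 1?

a = 0, b = 0 ↦ 0  <
a = 0, b = 1/2 ↦ 1  ≥
a = 0, b = 1 ↦ 1  ≥
a = 1/2, b = 0 ↦ 1  ≥
a = 1/2, b = 1/2 ↦ 1  ≥
a = 1/2, b = 1 ↦ 1  ≥
a = 1, b = 0 ↦ 1  ≥
a = 1, b = 1/2 ↦ 1  ≥
a = 1, b = 1 ↦ 1  ≥
So 8 of the 9 assignments meet the threshold.

8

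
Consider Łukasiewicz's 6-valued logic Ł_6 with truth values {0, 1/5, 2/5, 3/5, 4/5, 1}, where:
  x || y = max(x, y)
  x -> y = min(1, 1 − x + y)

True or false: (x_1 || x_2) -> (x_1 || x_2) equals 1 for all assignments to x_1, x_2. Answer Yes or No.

Yes

At x_1 = 4/5, x_2 = 4/5, for instance:
x_1 || x_2 = 4/5 || 4/5 = 4/5
(x_1 || x_2) -> (x_1 || x_2) = 4/5 -> 4/5 = 1
and checking the remaining 35 assignments likewise gives ≥ 1 in every case.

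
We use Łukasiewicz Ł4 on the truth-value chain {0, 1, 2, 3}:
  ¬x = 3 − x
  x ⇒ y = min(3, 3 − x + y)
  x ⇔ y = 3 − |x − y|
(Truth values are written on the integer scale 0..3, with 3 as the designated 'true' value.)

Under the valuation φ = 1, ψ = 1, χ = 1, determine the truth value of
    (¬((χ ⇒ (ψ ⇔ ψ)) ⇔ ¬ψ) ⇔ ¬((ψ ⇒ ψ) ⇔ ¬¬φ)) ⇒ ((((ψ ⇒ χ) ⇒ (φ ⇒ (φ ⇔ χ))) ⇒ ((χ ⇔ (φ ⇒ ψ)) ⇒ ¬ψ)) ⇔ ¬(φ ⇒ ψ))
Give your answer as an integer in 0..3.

ψ ⇔ ψ = 1 ⇔ 1 = 3
χ ⇒ (ψ ⇔ ψ) = 1 ⇒ 3 = 3
¬ψ = ¬1 = 2
(χ ⇒ (ψ ⇔ ψ)) ⇔ ¬ψ = 3 ⇔ 2 = 2
¬((χ ⇒ (ψ ⇔ ψ)) ⇔ ¬ψ) = ¬2 = 1
ψ ⇒ ψ = 1 ⇒ 1 = 3
¬φ = ¬1 = 2
¬¬φ = ¬2 = 1
(ψ ⇒ ψ) ⇔ ¬¬φ = 3 ⇔ 1 = 1
¬((ψ ⇒ ψ) ⇔ ¬¬φ) = ¬1 = 2
¬((χ ⇒ (ψ ⇔ ψ)) ⇔ ¬ψ) ⇔ ¬((ψ ⇒ ψ) ⇔ ¬¬φ) = 1 ⇔ 2 = 2
ψ ⇒ χ = 1 ⇒ 1 = 3
φ ⇔ χ = 1 ⇔ 1 = 3
φ ⇒ (φ ⇔ χ) = 1 ⇒ 3 = 3
(ψ ⇒ χ) ⇒ (φ ⇒ (φ ⇔ χ)) = 3 ⇒ 3 = 3
φ ⇒ ψ = 1 ⇒ 1 = 3
χ ⇔ (φ ⇒ ψ) = 1 ⇔ 3 = 1
¬ψ = ¬1 = 2
(χ ⇔ (φ ⇒ ψ)) ⇒ ¬ψ = 1 ⇒ 2 = 3
((ψ ⇒ χ) ⇒ (φ ⇒ (φ ⇔ χ))) ⇒ ((χ ⇔ (φ ⇒ ψ)) ⇒ ¬ψ) = 3 ⇒ 3 = 3
φ ⇒ ψ = 1 ⇒ 1 = 3
¬(φ ⇒ ψ) = ¬3 = 0
(((ψ ⇒ χ) ⇒ (φ ⇒ (φ ⇔ χ))) ⇒ ((χ ⇔ (φ ⇒ ψ)) ⇒ ¬ψ)) ⇔ ¬(φ ⇒ ψ) = 3 ⇔ 0 = 0
(¬((χ ⇒ (ψ ⇔ ψ)) ⇔ ¬ψ) ⇔ ¬((ψ ⇒ ψ) ⇔ ¬¬φ)) ⇒ ((((ψ ⇒ χ) ⇒ (φ ⇒ (φ ⇔ χ))) ⇒ ((χ ⇔ (φ ⇒ ψ)) ⇒ ¬ψ)) ⇔ ¬(φ ⇒ ψ)) = 2 ⇒ 0 = 1

1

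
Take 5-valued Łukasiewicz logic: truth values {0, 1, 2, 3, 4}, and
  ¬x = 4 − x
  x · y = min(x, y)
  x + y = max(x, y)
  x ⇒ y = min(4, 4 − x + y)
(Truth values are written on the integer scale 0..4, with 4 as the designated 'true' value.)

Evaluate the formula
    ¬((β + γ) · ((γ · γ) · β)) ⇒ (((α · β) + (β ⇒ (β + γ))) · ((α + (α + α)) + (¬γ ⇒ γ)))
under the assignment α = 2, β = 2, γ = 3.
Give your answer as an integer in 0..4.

β + γ = 2 + 3 = 3
γ · γ = 3 · 3 = 3
(γ · γ) · β = 3 · 2 = 2
(β + γ) · ((γ · γ) · β) = 3 · 2 = 2
¬((β + γ) · ((γ · γ) · β)) = ¬2 = 2
α · β = 2 · 2 = 2
β + γ = 2 + 3 = 3
β ⇒ (β + γ) = 2 ⇒ 3 = 4
(α · β) + (β ⇒ (β + γ)) = 2 + 4 = 4
α + α = 2 + 2 = 2
α + (α + α) = 2 + 2 = 2
¬γ = ¬3 = 1
¬γ ⇒ γ = 1 ⇒ 3 = 4
(α + (α + α)) + (¬γ ⇒ γ) = 2 + 4 = 4
((α · β) + (β ⇒ (β + γ))) · ((α + (α + α)) + (¬γ ⇒ γ)) = 4 · 4 = 4
¬((β + γ) · ((γ · γ) · β)) ⇒ (((α · β) + (β ⇒ (β + γ))) · ((α + (α + α)) + (¬γ ⇒ γ))) = 2 ⇒ 4 = 4

4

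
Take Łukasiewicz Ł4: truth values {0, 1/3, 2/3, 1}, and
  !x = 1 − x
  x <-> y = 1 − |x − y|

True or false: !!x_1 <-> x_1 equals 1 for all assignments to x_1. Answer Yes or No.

x_1 = 0 ↦ 1
x_1 = 1/3 ↦ 1
x_1 = 2/3 ↦ 1
x_1 = 1 ↦ 1
Every assignment gives a value ≥ 1.

Yes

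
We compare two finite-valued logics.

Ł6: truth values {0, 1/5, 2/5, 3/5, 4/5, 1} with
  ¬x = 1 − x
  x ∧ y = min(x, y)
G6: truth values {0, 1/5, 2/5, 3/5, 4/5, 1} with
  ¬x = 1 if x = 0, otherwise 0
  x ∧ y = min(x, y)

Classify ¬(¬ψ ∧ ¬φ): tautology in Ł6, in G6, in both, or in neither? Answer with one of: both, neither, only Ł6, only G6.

neither

In Ł6: at φ = 0, ψ = 0 the value is 0 — not a tautology.
In G6: at φ = 0, ψ = 0 the value is 0 — not a tautology.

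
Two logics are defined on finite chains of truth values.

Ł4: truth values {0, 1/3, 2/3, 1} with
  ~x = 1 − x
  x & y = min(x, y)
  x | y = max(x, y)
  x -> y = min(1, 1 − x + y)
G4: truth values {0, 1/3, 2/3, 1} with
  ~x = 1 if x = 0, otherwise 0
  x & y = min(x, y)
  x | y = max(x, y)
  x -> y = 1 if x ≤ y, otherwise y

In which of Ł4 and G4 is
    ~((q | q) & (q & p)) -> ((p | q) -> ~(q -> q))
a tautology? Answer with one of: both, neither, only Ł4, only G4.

In Ł4: at p = 0, q = 1/3 the value is 2/3 — not a tautology.
In G4: at p = 0, q = 1/3 the value is 0 — not a tautology.

neither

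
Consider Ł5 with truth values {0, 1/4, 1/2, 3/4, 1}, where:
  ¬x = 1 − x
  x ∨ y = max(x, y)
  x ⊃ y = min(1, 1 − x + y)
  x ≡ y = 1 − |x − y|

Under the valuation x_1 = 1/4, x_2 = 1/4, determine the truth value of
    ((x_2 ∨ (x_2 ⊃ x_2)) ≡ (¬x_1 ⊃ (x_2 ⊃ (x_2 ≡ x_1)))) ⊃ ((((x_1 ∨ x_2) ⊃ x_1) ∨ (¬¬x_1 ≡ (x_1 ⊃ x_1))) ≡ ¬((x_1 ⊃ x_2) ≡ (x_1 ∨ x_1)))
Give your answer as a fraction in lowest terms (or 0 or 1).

x_2 ⊃ x_2 = 1/4 ⊃ 1/4 = 1
x_2 ∨ (x_2 ⊃ x_2) = 1/4 ∨ 1 = 1
¬x_1 = ¬1/4 = 3/4
x_2 ≡ x_1 = 1/4 ≡ 1/4 = 1
x_2 ⊃ (x_2 ≡ x_1) = 1/4 ⊃ 1 = 1
¬x_1 ⊃ (x_2 ⊃ (x_2 ≡ x_1)) = 3/4 ⊃ 1 = 1
(x_2 ∨ (x_2 ⊃ x_2)) ≡ (¬x_1 ⊃ (x_2 ⊃ (x_2 ≡ x_1))) = 1 ≡ 1 = 1
x_1 ∨ x_2 = 1/4 ∨ 1/4 = 1/4
(x_1 ∨ x_2) ⊃ x_1 = 1/4 ⊃ 1/4 = 1
¬x_1 = ¬1/4 = 3/4
¬¬x_1 = ¬3/4 = 1/4
x_1 ⊃ x_1 = 1/4 ⊃ 1/4 = 1
¬¬x_1 ≡ (x_1 ⊃ x_1) = 1/4 ≡ 1 = 1/4
((x_1 ∨ x_2) ⊃ x_1) ∨ (¬¬x_1 ≡ (x_1 ⊃ x_1)) = 1 ∨ 1/4 = 1
x_1 ⊃ x_2 = 1/4 ⊃ 1/4 = 1
x_1 ∨ x_1 = 1/4 ∨ 1/4 = 1/4
(x_1 ⊃ x_2) ≡ (x_1 ∨ x_1) = 1 ≡ 1/4 = 1/4
¬((x_1 ⊃ x_2) ≡ (x_1 ∨ x_1)) = ¬1/4 = 3/4
(((x_1 ∨ x_2) ⊃ x_1) ∨ (¬¬x_1 ≡ (x_1 ⊃ x_1))) ≡ ¬((x_1 ⊃ x_2) ≡ (x_1 ∨ x_1)) = 1 ≡ 3/4 = 3/4
((x_2 ∨ (x_2 ⊃ x_2)) ≡ (¬x_1 ⊃ (x_2 ⊃ (x_2 ≡ x_1)))) ⊃ ((((x_1 ∨ x_2) ⊃ x_1) ∨ (¬¬x_1 ≡ (x_1 ⊃ x_1))) ≡ ¬((x_1 ⊃ x_2) ≡ (x_1 ∨ x_1))) = 1 ⊃ 3/4 = 3/4

3/4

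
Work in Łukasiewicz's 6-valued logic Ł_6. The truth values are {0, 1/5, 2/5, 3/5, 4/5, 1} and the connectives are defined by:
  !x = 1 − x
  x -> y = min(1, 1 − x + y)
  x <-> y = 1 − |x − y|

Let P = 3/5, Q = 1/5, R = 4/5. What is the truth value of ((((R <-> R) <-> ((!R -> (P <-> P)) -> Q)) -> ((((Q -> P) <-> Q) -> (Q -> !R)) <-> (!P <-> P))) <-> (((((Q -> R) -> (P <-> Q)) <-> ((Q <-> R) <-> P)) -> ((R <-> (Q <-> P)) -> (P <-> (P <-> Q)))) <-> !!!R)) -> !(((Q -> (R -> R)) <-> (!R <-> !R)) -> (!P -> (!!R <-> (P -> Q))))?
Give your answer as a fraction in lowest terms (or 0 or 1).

4/5

R <-> R = 4/5 <-> 4/5 = 1
!R = !4/5 = 1/5
P <-> P = 3/5 <-> 3/5 = 1
!R -> (P <-> P) = 1/5 -> 1 = 1
(!R -> (P <-> P)) -> Q = 1 -> 1/5 = 1/5
(R <-> R) <-> ((!R -> (P <-> P)) -> Q) = 1 <-> 1/5 = 1/5
Q -> P = 1/5 -> 3/5 = 1
(Q -> P) <-> Q = 1 <-> 1/5 = 1/5
!R = !4/5 = 1/5
Q -> !R = 1/5 -> 1/5 = 1
((Q -> P) <-> Q) -> (Q -> !R) = 1/5 -> 1 = 1
!P = !3/5 = 2/5
!P <-> P = 2/5 <-> 3/5 = 4/5
(((Q -> P) <-> Q) -> (Q -> !R)) <-> (!P <-> P) = 1 <-> 4/5 = 4/5
((R <-> R) <-> ((!R -> (P <-> P)) -> Q)) -> ((((Q -> P) <-> Q) -> (Q -> !R)) <-> (!P <-> P)) = 1/5 -> 4/5 = 1
Q -> R = 1/5 -> 4/5 = 1
P <-> Q = 3/5 <-> 1/5 = 3/5
(Q -> R) -> (P <-> Q) = 1 -> 3/5 = 3/5
Q <-> R = 1/5 <-> 4/5 = 2/5
(Q <-> R) <-> P = 2/5 <-> 3/5 = 4/5
((Q -> R) -> (P <-> Q)) <-> ((Q <-> R) <-> P) = 3/5 <-> 4/5 = 4/5
Q <-> P = 1/5 <-> 3/5 = 3/5
R <-> (Q <-> P) = 4/5 <-> 3/5 = 4/5
P <-> Q = 3/5 <-> 1/5 = 3/5
P <-> (P <-> Q) = 3/5 <-> 3/5 = 1
(R <-> (Q <-> P)) -> (P <-> (P <-> Q)) = 4/5 -> 1 = 1
(((Q -> R) -> (P <-> Q)) <-> ((Q <-> R) <-> P)) -> ((R <-> (Q <-> P)) -> (P <-> (P <-> Q))) = 4/5 -> 1 = 1
!R = !4/5 = 1/5
!!R = !1/5 = 4/5
!!!R = !4/5 = 1/5
((((Q -> R) -> (P <-> Q)) <-> ((Q <-> R) <-> P)) -> ((R <-> (Q <-> P)) -> (P <-> (P <-> Q)))) <-> !!!R = 1 <-> 1/5 = 1/5
(((R <-> R) <-> ((!R -> (P <-> P)) -> Q)) -> ((((Q -> P) <-> Q) -> (Q -> !R)) <-> (!P <-> P))) <-> (((((Q -> R) -> (P <-> Q)) <-> ((Q <-> R) <-> P)) -> ((R <-> (Q <-> P)) -> (P <-> (P <-> Q)))) <-> !!!R) = 1 <-> 1/5 = 1/5
R -> R = 4/5 -> 4/5 = 1
Q -> (R -> R) = 1/5 -> 1 = 1
!R = !4/5 = 1/5
!R = !4/5 = 1/5
!R <-> !R = 1/5 <-> 1/5 = 1
(Q -> (R -> R)) <-> (!R <-> !R) = 1 <-> 1 = 1
!P = !3/5 = 2/5
!R = !4/5 = 1/5
!!R = !1/5 = 4/5
P -> Q = 3/5 -> 1/5 = 3/5
!!R <-> (P -> Q) = 4/5 <-> 3/5 = 4/5
!P -> (!!R <-> (P -> Q)) = 2/5 -> 4/5 = 1
((Q -> (R -> R)) <-> (!R <-> !R)) -> (!P -> (!!R <-> (P -> Q))) = 1 -> 1 = 1
!(((Q -> (R -> R)) <-> (!R <-> !R)) -> (!P -> (!!R <-> (P -> Q)))) = !1 = 0
((((R <-> R) <-> ((!R -> (P <-> P)) -> Q)) -> ((((Q -> P) <-> Q) -> (Q -> !R)) <-> (!P <-> P))) <-> (((((Q -> R) -> (P <-> Q)) <-> ((Q <-> R) <-> P)) -> ((R <-> (Q <-> P)) -> (P <-> (P <-> Q)))) <-> !!!R)) -> !(((Q -> (R -> R)) <-> (!R <-> !R)) -> (!P -> (!!R <-> (P -> Q)))) = 1/5 -> 0 = 4/5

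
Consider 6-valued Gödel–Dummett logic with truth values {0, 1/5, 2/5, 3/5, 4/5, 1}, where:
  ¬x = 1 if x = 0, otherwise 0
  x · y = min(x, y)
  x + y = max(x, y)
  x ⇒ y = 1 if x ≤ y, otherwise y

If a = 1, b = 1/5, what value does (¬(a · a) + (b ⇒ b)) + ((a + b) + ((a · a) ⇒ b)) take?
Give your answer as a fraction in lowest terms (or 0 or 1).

a · a = 1 · 1 = 1
¬(a · a) = ¬1 = 0
b ⇒ b = 1/5 ⇒ 1/5 = 1
¬(a · a) + (b ⇒ b) = 0 + 1 = 1
a + b = 1 + 1/5 = 1
a · a = 1 · 1 = 1
(a · a) ⇒ b = 1 ⇒ 1/5 = 1/5
(a + b) + ((a · a) ⇒ b) = 1 + 1/5 = 1
(¬(a · a) + (b ⇒ b)) + ((a + b) + ((a · a) ⇒ b)) = 1 + 1 = 1

1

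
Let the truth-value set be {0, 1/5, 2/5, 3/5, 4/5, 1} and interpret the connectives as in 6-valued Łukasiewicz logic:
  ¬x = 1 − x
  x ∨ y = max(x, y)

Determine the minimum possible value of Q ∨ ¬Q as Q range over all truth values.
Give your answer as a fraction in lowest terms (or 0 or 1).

Take Q = 2/5:
¬Q = ¬2/5 = 3/5
Q ∨ ¬Q = 2/5 ∨ 3/5 = 3/5
No assignment yields a value below 3/5, so this is the minimum.

3/5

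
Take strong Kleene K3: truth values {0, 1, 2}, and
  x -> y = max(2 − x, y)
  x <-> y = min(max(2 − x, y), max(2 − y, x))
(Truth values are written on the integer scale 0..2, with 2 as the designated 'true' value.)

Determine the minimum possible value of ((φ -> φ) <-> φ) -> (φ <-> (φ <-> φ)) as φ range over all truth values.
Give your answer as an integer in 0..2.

Take φ = 1:
φ -> φ = 1 -> 1 = 1
(φ -> φ) <-> φ = 1 <-> 1 = 1
φ <-> φ = 1 <-> 1 = 1
φ <-> (φ <-> φ) = 1 <-> 1 = 1
((φ -> φ) <-> φ) -> (φ <-> (φ <-> φ)) = 1 -> 1 = 1
No assignment yields a value below 1, so this is the minimum.

1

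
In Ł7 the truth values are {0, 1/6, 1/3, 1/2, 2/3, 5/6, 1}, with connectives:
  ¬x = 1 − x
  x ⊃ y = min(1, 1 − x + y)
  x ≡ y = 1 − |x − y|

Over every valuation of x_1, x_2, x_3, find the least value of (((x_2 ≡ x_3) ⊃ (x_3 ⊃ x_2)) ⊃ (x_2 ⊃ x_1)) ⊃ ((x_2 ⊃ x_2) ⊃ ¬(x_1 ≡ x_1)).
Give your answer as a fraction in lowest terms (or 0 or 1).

Take x_1 = 0, x_2 = 0, x_3 = 0:
x_2 ≡ x_3 = 0 ≡ 0 = 1
x_3 ⊃ x_2 = 0 ⊃ 0 = 1
(x_2 ≡ x_3) ⊃ (x_3 ⊃ x_2) = 1 ⊃ 1 = 1
x_2 ⊃ x_1 = 0 ⊃ 0 = 1
((x_2 ≡ x_3) ⊃ (x_3 ⊃ x_2)) ⊃ (x_2 ⊃ x_1) = 1 ⊃ 1 = 1
x_2 ⊃ x_2 = 0 ⊃ 0 = 1
x_1 ≡ x_1 = 0 ≡ 0 = 1
¬(x_1 ≡ x_1) = ¬1 = 0
(x_2 ⊃ x_2) ⊃ ¬(x_1 ≡ x_1) = 1 ⊃ 0 = 0
(((x_2 ≡ x_3) ⊃ (x_3 ⊃ x_2)) ⊃ (x_2 ⊃ x_1)) ⊃ ((x_2 ⊃ x_2) ⊃ ¬(x_1 ≡ x_1)) = 1 ⊃ 0 = 0
No assignment yields a value below 0, so this is the minimum.

0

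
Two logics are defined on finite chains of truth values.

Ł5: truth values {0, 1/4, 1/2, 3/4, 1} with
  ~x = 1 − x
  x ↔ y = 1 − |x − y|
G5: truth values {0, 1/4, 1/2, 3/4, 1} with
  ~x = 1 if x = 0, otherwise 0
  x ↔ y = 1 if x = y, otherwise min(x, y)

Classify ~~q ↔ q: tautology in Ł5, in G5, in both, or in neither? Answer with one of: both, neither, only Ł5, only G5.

only Ł5

In Ł5: every assignment gives 1 — tautology.
In G5: at q = 1/4 the value is 1/4 — not a tautology.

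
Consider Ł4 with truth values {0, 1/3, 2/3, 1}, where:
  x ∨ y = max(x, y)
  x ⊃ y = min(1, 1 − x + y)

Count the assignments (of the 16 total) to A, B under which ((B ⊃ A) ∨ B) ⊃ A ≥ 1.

A = 0, B = 0 ↦ 0  <
A = 0, B = 1/3 ↦ 1/3  <
A = 0, B = 2/3 ↦ 1/3  <
A = 0, B = 1 ↦ 0  <
A = 1/3, B = 0 ↦ 1/3  <
A = 1/3, B = 1/3 ↦ 1/3  <
A = 1/3, B = 2/3 ↦ 2/3  <
A = 1/3, B = 1 ↦ 1/3  <
A = 2/3, B = 0 ↦ 2/3  <
A = 2/3, B = 1/3 ↦ 2/3  <
A = 2/3, B = 2/3 ↦ 2/3  <
A = 2/3, B = 1 ↦ 2/3  <
A = 1, B = 0 ↦ 1  ≥
A = 1, B = 1/3 ↦ 1  ≥
A = 1, B = 2/3 ↦ 1  ≥
A = 1, B = 1 ↦ 1  ≥
So 4 of the 16 assignments meet the threshold.

4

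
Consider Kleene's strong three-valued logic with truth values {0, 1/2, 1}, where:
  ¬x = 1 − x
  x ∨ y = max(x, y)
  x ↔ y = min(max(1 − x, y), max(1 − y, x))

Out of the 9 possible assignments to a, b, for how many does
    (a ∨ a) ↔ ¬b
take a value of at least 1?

a = 0, b = 0 ↦ 0  <
a = 0, b = 1/2 ↦ 1/2  <
a = 0, b = 1 ↦ 1  ≥
a = 1/2, b = 0 ↦ 1/2  <
a = 1/2, b = 1/2 ↦ 1/2  <
a = 1/2, b = 1 ↦ 1/2  <
a = 1, b = 0 ↦ 1  ≥
a = 1, b = 1/2 ↦ 1/2  <
a = 1, b = 1 ↦ 0  <
So 2 of the 9 assignments meet the threshold.

2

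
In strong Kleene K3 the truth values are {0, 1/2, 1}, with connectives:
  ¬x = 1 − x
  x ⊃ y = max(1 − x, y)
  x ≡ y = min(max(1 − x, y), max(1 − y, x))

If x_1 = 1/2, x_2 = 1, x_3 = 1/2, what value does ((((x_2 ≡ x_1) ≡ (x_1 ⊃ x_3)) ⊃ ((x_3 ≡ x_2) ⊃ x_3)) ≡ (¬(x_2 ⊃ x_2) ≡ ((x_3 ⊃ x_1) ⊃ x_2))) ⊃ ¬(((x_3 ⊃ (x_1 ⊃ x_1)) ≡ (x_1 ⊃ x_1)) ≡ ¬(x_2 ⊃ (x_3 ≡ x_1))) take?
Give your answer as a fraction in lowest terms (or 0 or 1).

x_2 ≡ x_1 = 1 ≡ 1/2 = 1/2
x_1 ⊃ x_3 = 1/2 ⊃ 1/2 = 1/2
(x_2 ≡ x_1) ≡ (x_1 ⊃ x_3) = 1/2 ≡ 1/2 = 1/2
x_3 ≡ x_2 = 1/2 ≡ 1 = 1/2
(x_3 ≡ x_2) ⊃ x_3 = 1/2 ⊃ 1/2 = 1/2
((x_2 ≡ x_1) ≡ (x_1 ⊃ x_3)) ⊃ ((x_3 ≡ x_2) ⊃ x_3) = 1/2 ⊃ 1/2 = 1/2
x_2 ⊃ x_2 = 1 ⊃ 1 = 1
¬(x_2 ⊃ x_2) = ¬1 = 0
x_3 ⊃ x_1 = 1/2 ⊃ 1/2 = 1/2
(x_3 ⊃ x_1) ⊃ x_2 = 1/2 ⊃ 1 = 1
¬(x_2 ⊃ x_2) ≡ ((x_3 ⊃ x_1) ⊃ x_2) = 0 ≡ 1 = 0
(((x_2 ≡ x_1) ≡ (x_1 ⊃ x_3)) ⊃ ((x_3 ≡ x_2) ⊃ x_3)) ≡ (¬(x_2 ⊃ x_2) ≡ ((x_3 ⊃ x_1) ⊃ x_2)) = 1/2 ≡ 0 = 1/2
x_1 ⊃ x_1 = 1/2 ⊃ 1/2 = 1/2
x_3 ⊃ (x_1 ⊃ x_1) = 1/2 ⊃ 1/2 = 1/2
x_1 ⊃ x_1 = 1/2 ⊃ 1/2 = 1/2
(x_3 ⊃ (x_1 ⊃ x_1)) ≡ (x_1 ⊃ x_1) = 1/2 ≡ 1/2 = 1/2
x_3 ≡ x_1 = 1/2 ≡ 1/2 = 1/2
x_2 ⊃ (x_3 ≡ x_1) = 1 ⊃ 1/2 = 1/2
¬(x_2 ⊃ (x_3 ≡ x_1)) = ¬1/2 = 1/2
((x_3 ⊃ (x_1 ⊃ x_1)) ≡ (x_1 ⊃ x_1)) ≡ ¬(x_2 ⊃ (x_3 ≡ x_1)) = 1/2 ≡ 1/2 = 1/2
¬(((x_3 ⊃ (x_1 ⊃ x_1)) ≡ (x_1 ⊃ x_1)) ≡ ¬(x_2 ⊃ (x_3 ≡ x_1))) = ¬1/2 = 1/2
((((x_2 ≡ x_1) ≡ (x_1 ⊃ x_3)) ⊃ ((x_3 ≡ x_2) ⊃ x_3)) ≡ (¬(x_2 ⊃ x_2) ≡ ((x_3 ⊃ x_1) ⊃ x_2))) ⊃ ¬(((x_3 ⊃ (x_1 ⊃ x_1)) ≡ (x_1 ⊃ x_1)) ≡ ¬(x_2 ⊃ (x_3 ≡ x_1))) = 1/2 ⊃ 1/2 = 1/2

1/2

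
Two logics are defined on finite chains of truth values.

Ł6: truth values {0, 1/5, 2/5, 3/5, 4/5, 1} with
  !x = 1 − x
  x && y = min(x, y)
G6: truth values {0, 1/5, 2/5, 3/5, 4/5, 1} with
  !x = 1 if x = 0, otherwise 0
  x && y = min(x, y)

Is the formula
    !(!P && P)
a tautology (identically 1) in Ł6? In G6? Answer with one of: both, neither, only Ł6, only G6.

In Ł6: at P = 1/5 the value is 4/5 — not a tautology.
In G6: every assignment gives 1 — tautology.

only G6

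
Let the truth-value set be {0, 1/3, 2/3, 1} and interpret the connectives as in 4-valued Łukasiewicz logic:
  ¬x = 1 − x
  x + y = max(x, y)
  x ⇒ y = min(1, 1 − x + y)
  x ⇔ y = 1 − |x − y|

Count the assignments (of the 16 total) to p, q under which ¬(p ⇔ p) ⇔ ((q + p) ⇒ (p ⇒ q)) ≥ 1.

p = 0, q = 0 ↦ 0  <
p = 0, q = 1/3 ↦ 0  <
p = 0, q = 2/3 ↦ 0  <
p = 0, q = 1 ↦ 0  <
p = 1/3, q = 0 ↦ 0  <
p = 1/3, q = 1/3 ↦ 0  <
p = 1/3, q = 2/3 ↦ 0  <
p = 1/3, q = 1 ↦ 0  <
p = 2/3, q = 0 ↦ 1/3  <
p = 2/3, q = 1/3 ↦ 0  <
p = 2/3, q = 2/3 ↦ 0  <
p = 2/3, q = 1 ↦ 0  <
p = 1, q = 0 ↦ 1  ≥
p = 1, q = 1/3 ↦ 2/3  <
p = 1, q = 2/3 ↦ 1/3  <
p = 1, q = 1 ↦ 0  <
So 1 of the 16 assignments meets the threshold.

1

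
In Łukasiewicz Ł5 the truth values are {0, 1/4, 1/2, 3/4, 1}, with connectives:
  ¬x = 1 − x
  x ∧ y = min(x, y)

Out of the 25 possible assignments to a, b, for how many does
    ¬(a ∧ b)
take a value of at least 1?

9

value 1: 9 assignments (counts)
value 3/4: 7 assignments
value 1/2: 5 assignments
value 1/4: 3 assignments
value 0: 1 assignment
So 9 of the 25 assignments meet the threshold.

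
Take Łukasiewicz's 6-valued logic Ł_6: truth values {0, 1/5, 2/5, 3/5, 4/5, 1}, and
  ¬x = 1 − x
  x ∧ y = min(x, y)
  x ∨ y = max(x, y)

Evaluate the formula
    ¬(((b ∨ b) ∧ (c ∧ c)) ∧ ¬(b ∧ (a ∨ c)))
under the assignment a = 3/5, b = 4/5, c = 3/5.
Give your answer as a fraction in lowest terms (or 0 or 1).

3/5

b ∨ b = 4/5 ∨ 4/5 = 4/5
c ∧ c = 3/5 ∧ 3/5 = 3/5
(b ∨ b) ∧ (c ∧ c) = 4/5 ∧ 3/5 = 3/5
a ∨ c = 3/5 ∨ 3/5 = 3/5
b ∧ (a ∨ c) = 4/5 ∧ 3/5 = 3/5
¬(b ∧ (a ∨ c)) = ¬3/5 = 2/5
((b ∨ b) ∧ (c ∧ c)) ∧ ¬(b ∧ (a ∨ c)) = 3/5 ∧ 2/5 = 2/5
¬(((b ∨ b) ∧ (c ∧ c)) ∧ ¬(b ∧ (a ∨ c))) = ¬2/5 = 3/5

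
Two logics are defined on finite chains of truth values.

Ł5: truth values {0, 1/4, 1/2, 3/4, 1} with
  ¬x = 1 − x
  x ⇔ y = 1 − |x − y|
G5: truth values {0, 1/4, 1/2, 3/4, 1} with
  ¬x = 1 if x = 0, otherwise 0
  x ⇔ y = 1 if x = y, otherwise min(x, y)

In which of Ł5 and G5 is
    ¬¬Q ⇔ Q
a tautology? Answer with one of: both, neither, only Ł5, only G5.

only Ł5

In Ł5: every assignment gives 1 — tautology.
In G5: at Q = 1/4 the value is 1/4 — not a tautology.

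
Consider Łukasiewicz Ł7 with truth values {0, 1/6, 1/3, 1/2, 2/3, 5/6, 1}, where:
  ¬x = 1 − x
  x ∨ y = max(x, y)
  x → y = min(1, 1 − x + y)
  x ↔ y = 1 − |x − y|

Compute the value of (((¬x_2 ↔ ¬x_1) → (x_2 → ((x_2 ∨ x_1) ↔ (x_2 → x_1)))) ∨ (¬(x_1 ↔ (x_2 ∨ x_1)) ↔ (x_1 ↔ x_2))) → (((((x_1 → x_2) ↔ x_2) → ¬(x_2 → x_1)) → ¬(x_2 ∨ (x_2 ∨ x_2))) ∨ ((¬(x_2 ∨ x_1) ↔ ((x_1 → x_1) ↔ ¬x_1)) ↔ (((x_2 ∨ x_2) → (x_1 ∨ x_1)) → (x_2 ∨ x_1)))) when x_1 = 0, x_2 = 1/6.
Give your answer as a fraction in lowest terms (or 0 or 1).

¬x_2 = ¬1/6 = 5/6
¬x_1 = ¬0 = 1
¬x_2 ↔ ¬x_1 = 5/6 ↔ 1 = 5/6
x_2 ∨ x_1 = 1/6 ∨ 0 = 1/6
x_2 → x_1 = 1/6 → 0 = 5/6
(x_2 ∨ x_1) ↔ (x_2 → x_1) = 1/6 ↔ 5/6 = 1/3
x_2 → ((x_2 ∨ x_1) ↔ (x_2 → x_1)) = 1/6 → 1/3 = 1
(¬x_2 ↔ ¬x_1) → (x_2 → ((x_2 ∨ x_1) ↔ (x_2 → x_1))) = 5/6 → 1 = 1
x_2 ∨ x_1 = 1/6 ∨ 0 = 1/6
x_1 ↔ (x_2 ∨ x_1) = 0 ↔ 1/6 = 5/6
¬(x_1 ↔ (x_2 ∨ x_1)) = ¬5/6 = 1/6
x_1 ↔ x_2 = 0 ↔ 1/6 = 5/6
¬(x_1 ↔ (x_2 ∨ x_1)) ↔ (x_1 ↔ x_2) = 1/6 ↔ 5/6 = 1/3
((¬x_2 ↔ ¬x_1) → (x_2 → ((x_2 ∨ x_1) ↔ (x_2 → x_1)))) ∨ (¬(x_1 ↔ (x_2 ∨ x_1)) ↔ (x_1 ↔ x_2)) = 1 ∨ 1/3 = 1
x_1 → x_2 = 0 → 1/6 = 1
(x_1 → x_2) ↔ x_2 = 1 ↔ 1/6 = 1/6
x_2 → x_1 = 1/6 → 0 = 5/6
¬(x_2 → x_1) = ¬5/6 = 1/6
((x_1 → x_2) ↔ x_2) → ¬(x_2 → x_1) = 1/6 → 1/6 = 1
x_2 ∨ x_2 = 1/6 ∨ 1/6 = 1/6
x_2 ∨ (x_2 ∨ x_2) = 1/6 ∨ 1/6 = 1/6
¬(x_2 ∨ (x_2 ∨ x_2)) = ¬1/6 = 5/6
(((x_1 → x_2) ↔ x_2) → ¬(x_2 → x_1)) → ¬(x_2 ∨ (x_2 ∨ x_2)) = 1 → 5/6 = 5/6
x_2 ∨ x_1 = 1/6 ∨ 0 = 1/6
¬(x_2 ∨ x_1) = ¬1/6 = 5/6
x_1 → x_1 = 0 → 0 = 1
¬x_1 = ¬0 = 1
(x_1 → x_1) ↔ ¬x_1 = 1 ↔ 1 = 1
¬(x_2 ∨ x_1) ↔ ((x_1 → x_1) ↔ ¬x_1) = 5/6 ↔ 1 = 5/6
x_2 ∨ x_2 = 1/6 ∨ 1/6 = 1/6
x_1 ∨ x_1 = 0 ∨ 0 = 0
(x_2 ∨ x_2) → (x_1 ∨ x_1) = 1/6 → 0 = 5/6
x_2 ∨ x_1 = 1/6 ∨ 0 = 1/6
((x_2 ∨ x_2) → (x_1 ∨ x_1)) → (x_2 ∨ x_1) = 5/6 → 1/6 = 1/3
(¬(x_2 ∨ x_1) ↔ ((x_1 → x_1) ↔ ¬x_1)) ↔ (((x_2 ∨ x_2) → (x_1 ∨ x_1)) → (x_2 ∨ x_1)) = 5/6 ↔ 1/3 = 1/2
((((x_1 → x_2) ↔ x_2) → ¬(x_2 → x_1)) → ¬(x_2 ∨ (x_2 ∨ x_2))) ∨ ((¬(x_2 ∨ x_1) ↔ ((x_1 → x_1) ↔ ¬x_1)) ↔ (((x_2 ∨ x_2) → (x_1 ∨ x_1)) → (x_2 ∨ x_1))) = 5/6 ∨ 1/2 = 5/6
(((¬x_2 ↔ ¬x_1) → (x_2 → ((x_2 ∨ x_1) ↔ (x_2 → x_1)))) ∨ (¬(x_1 ↔ (x_2 ∨ x_1)) ↔ (x_1 ↔ x_2))) → (((((x_1 → x_2) ↔ x_2) → ¬(x_2 → x_1)) → ¬(x_2 ∨ (x_2 ∨ x_2))) ∨ ((¬(x_2 ∨ x_1) ↔ ((x_1 → x_1) ↔ ¬x_1)) ↔ (((x_2 ∨ x_2) → (x_1 ∨ x_1)) → (x_2 ∨ x_1)))) = 1 → 5/6 = 5/6

5/6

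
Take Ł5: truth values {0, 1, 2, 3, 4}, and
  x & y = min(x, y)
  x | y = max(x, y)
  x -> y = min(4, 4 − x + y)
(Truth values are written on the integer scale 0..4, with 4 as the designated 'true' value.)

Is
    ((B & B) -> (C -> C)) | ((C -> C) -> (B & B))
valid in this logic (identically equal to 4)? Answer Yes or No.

Yes

At B = 2, C = 1, for instance:
B & B = 2 & 2 = 2
C -> C = 1 -> 1 = 4
(B & B) -> (C -> C) = 2 -> 4 = 4
(C -> C) -> (B & B) = 4 -> 2 = 2
((B & B) -> (C -> C)) | ((C -> C) -> (B & B)) = 4 | 2 = 4
and checking the remaining 24 assignments likewise gives ≥ 4 in every case.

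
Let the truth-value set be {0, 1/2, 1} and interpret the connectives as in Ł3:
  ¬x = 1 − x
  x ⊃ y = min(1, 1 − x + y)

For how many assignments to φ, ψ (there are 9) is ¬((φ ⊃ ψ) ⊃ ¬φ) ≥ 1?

φ = 0, ψ = 0 ↦ 0  <
φ = 0, ψ = 1/2 ↦ 0  <
φ = 0, ψ = 1 ↦ 0  <
φ = 1/2, ψ = 0 ↦ 0  <
φ = 1/2, ψ = 1/2 ↦ 1/2  <
φ = 1/2, ψ = 1 ↦ 1/2  <
φ = 1, ψ = 0 ↦ 0  <
φ = 1, ψ = 1/2 ↦ 1/2  <
φ = 1, ψ = 1 ↦ 1  ≥
So 1 of the 9 assignments meets the threshold.

1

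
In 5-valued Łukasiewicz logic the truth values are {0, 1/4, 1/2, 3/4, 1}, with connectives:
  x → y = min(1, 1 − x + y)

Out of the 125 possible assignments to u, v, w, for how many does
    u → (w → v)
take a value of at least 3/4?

value 1: 105 assignments (counts)
value 3/4: 10 assignments (counts)
value 1/2: 6 assignments
value 1/4: 3 assignments
value 0: 1 assignment
So 115 of the 125 assignments meet the threshold.

115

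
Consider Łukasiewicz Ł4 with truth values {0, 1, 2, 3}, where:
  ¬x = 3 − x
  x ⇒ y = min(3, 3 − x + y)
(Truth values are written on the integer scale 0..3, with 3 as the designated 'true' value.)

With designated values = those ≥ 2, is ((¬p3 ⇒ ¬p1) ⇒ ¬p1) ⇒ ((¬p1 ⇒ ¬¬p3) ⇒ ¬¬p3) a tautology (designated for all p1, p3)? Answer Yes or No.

No

Counterexample: take p1 = 2, p3 = 0.
¬p3 = ¬0 = 3
¬p1 = ¬2 = 1
¬p3 ⇒ ¬p1 = 3 ⇒ 1 = 1
¬p1 = ¬2 = 1
(¬p3 ⇒ ¬p1) ⇒ ¬p1 = 1 ⇒ 1 = 3
¬p1 = ¬2 = 1
¬p3 = ¬0 = 3
¬¬p3 = ¬3 = 0
¬p1 ⇒ ¬¬p3 = 1 ⇒ 0 = 2
¬p3 = ¬0 = 3
¬¬p3 = ¬3 = 0
(¬p1 ⇒ ¬¬p3) ⇒ ¬¬p3 = 2 ⇒ 0 = 1
((¬p3 ⇒ ¬p1) ⇒ ¬p1) ⇒ ((¬p1 ⇒ ¬¬p3) ⇒ ¬¬p3) = 3 ⇒ 1 = 1
This gives 1, which is below 2.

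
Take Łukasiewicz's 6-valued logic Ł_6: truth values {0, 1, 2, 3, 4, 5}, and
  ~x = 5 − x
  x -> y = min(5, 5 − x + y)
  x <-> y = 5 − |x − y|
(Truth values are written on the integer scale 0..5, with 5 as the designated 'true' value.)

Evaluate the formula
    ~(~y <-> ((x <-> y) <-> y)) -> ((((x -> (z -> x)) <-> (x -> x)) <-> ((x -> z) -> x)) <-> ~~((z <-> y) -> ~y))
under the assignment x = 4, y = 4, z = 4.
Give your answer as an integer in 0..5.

~y = ~4 = 1
x <-> y = 4 <-> 4 = 5
(x <-> y) <-> y = 5 <-> 4 = 4
~y <-> ((x <-> y) <-> y) = 1 <-> 4 = 2
~(~y <-> ((x <-> y) <-> y)) = ~2 = 3
z -> x = 4 -> 4 = 5
x -> (z -> x) = 4 -> 5 = 5
x -> x = 4 -> 4 = 5
(x -> (z -> x)) <-> (x -> x) = 5 <-> 5 = 5
x -> z = 4 -> 4 = 5
(x -> z) -> x = 5 -> 4 = 4
((x -> (z -> x)) <-> (x -> x)) <-> ((x -> z) -> x) = 5 <-> 4 = 4
z <-> y = 4 <-> 4 = 5
~y = ~4 = 1
(z <-> y) -> ~y = 5 -> 1 = 1
~((z <-> y) -> ~y) = ~1 = 4
~~((z <-> y) -> ~y) = ~4 = 1
(((x -> (z -> x)) <-> (x -> x)) <-> ((x -> z) -> x)) <-> ~~((z <-> y) -> ~y) = 4 <-> 1 = 2
~(~y <-> ((x <-> y) <-> y)) -> ((((x -> (z -> x)) <-> (x -> x)) <-> ((x -> z) -> x)) <-> ~~((z <-> y) -> ~y)) = 3 -> 2 = 4

4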